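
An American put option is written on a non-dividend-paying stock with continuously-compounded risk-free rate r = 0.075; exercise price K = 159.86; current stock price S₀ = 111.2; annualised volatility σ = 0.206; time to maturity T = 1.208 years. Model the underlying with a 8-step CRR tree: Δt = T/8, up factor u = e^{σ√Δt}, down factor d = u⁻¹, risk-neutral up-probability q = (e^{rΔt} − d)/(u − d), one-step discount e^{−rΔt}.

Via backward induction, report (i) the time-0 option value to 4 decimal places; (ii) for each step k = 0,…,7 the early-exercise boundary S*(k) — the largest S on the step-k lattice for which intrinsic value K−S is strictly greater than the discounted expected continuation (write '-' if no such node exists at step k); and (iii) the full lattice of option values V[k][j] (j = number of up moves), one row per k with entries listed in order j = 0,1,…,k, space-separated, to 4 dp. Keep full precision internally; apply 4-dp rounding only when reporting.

price = 48.6600
boundary = 111.2000 120.4674 130.5072 120.4674 130.5072 141.3837 130.5072 141.3837
tree:
48.6600
57.2145 39.3926
65.1109 48.6600 29.3528
72.3998 57.2145 39.3926 19.0051
79.1280 65.1109 48.6600 29.3528 10.9678
85.3387 72.3998 57.2145 39.3926 18.4763 5.0775
91.0715 79.1280 65.1109 48.6600 29.3528 9.8201 1.3188
96.3633 85.3387 72.3998 57.2145 39.3926 18.4763 2.9711 0.0000
101.2480 91.0715 79.1280 65.1109 48.6600 29.3528 6.6934 0.0000 0.0000

Δt=0.15100  u=1.08334  d=0.92307  q=0.55106  discount=0.98874
step 8 (expiry): payoffs max(K−S,0) = 101.2480 91.0715 79.1280 65.1109 48.6600 29.3528 6.6934 0.0000 0.0000
step 7: (k=7,j=0): S=63.4967, (K−S)⁺=96.3633, hold=94.5631 ⇒ V=96.3633 exercise | (k=7,j=1): S=74.5213, (K−S)⁺=85.3387, hold=83.5385 ⇒ V=85.3387 exercise | (k=7,j=2): S=87.4602, (K−S)⁺=72.3998, hold=70.5996 ⇒ V=72.3998 exercise | (k=7,j=3): S=102.6455, (K−S)⁺=57.2145, hold=55.4143 ⇒ V=57.2145 exercise | (k=7,j=4): S=120.4674, (K−S)⁺=39.3926, hold=37.5924 ⇒ V=39.3926 exercise | (k=7,j=5): S=141.3837, (K−S)⁺=18.4763, hold=16.6761 ⇒ V=18.4763 exercise | (k=7,j=6): S=165.9315, (K−S)⁺=0.0000, hold=2.9711 ⇒ V=2.9711 continue | (k=7,j=7): S=194.7415, (K−S)⁺=0.0000, hold=0.0000 ⇒ V=0.0000 continue  boundary S*=141.3837
step 6: (k=6,j=0): S=68.7885, (K−S)⁺=91.0715, hold=89.2713 ⇒ V=91.0715 exercise | (k=6,j=1): S=80.7320, (K−S)⁺=79.1280, hold=77.3278 ⇒ V=79.1280 exercise | (k=6,j=2): S=94.7491, (K−S)⁺=65.1109, hold=63.3107 ⇒ V=65.1109 exercise | (k=6,j=3): S=111.2000, (K−S)⁺=48.6600, hold=46.8598 ⇒ V=48.6600 exercise | (k=6,j=4): S=130.5072, (K−S)⁺=29.3528, hold=27.5526 ⇒ V=29.3528 exercise | (k=6,j=5): S=153.1666, (K−S)⁺=6.6934, hold=9.8201 ⇒ V=9.8201 continue | (k=6,j=6): S=179.7603, (K−S)⁺=0.0000, hold=1.3188 ⇒ V=1.3188 continue  boundary S*=130.5072
step 5: (k=5,j=0): S=74.5213, (K−S)⁺=85.3387, hold=83.5385 ⇒ V=85.3387 exercise | (k=5,j=1): S=87.4602, (K−S)⁺=72.3998, hold=70.5996 ⇒ V=72.3998 exercise | (k=5,j=2): S=102.6455, (K−S)⁺=57.2145, hold=55.4143 ⇒ V=57.2145 exercise | (k=5,j=3): S=120.4674, (K−S)⁺=39.3926, hold=37.5924 ⇒ V=39.3926 exercise | (k=5,j=4): S=141.3837, (K−S)⁺=18.4763, hold=18.3797 ⇒ V=18.4763 exercise | (k=5,j=5): S=165.9315, (K−S)⁺=0.0000, hold=5.0775 ⇒ V=5.0775 continue  boundary S*=141.3837
step 4: (k=4,j=0): S=80.7320, (K−S)⁺=79.1280, hold=77.3278 ⇒ V=79.1280 exercise | (k=4,j=1): S=94.7491, (K−S)⁺=65.1109, hold=63.3107 ⇒ V=65.1109 exercise | (k=4,j=2): S=111.2000, (K−S)⁺=48.6600, hold=46.8598 ⇒ V=48.6600 exercise | (k=4,j=3): S=130.5072, (K−S)⁺=29.3528, hold=27.5526 ⇒ V=29.3528 exercise | (k=4,j=4): S=153.1666, (K−S)⁺=6.6934, hold=10.9678 ⇒ V=10.9678 continue  boundary S*=130.5072
step 3: (k=3,j=0): S=87.4602, (K−S)⁺=72.3998, hold=70.5996 ⇒ V=72.3998 exercise | (k=3,j=1): S=102.6455, (K−S)⁺=57.2145, hold=55.4143 ⇒ V=57.2145 exercise | (k=3,j=2): S=120.4674, (K−S)⁺=39.3926, hold=37.5924 ⇒ V=39.3926 exercise | (k=3,j=3): S=141.3837, (K−S)⁺=18.4763, hold=19.0051 ⇒ V=19.0051 continue  boundary S*=120.4674
step 2: (k=2,j=0): S=94.7491, (K−S)⁺=65.1109, hold=63.3107 ⇒ V=65.1109 exercise | (k=2,j=1): S=111.2000, (K−S)⁺=48.6600, hold=46.8598 ⇒ V=48.6600 exercise | (k=2,j=2): S=130.5072, (K−S)⁺=29.3528, hold=27.8407 ⇒ V=29.3528 exercise  boundary S*=130.5072
step 1: (k=1,j=0): S=102.6455, (K−S)⁺=57.2145, hold=55.4143 ⇒ V=57.2145 exercise | (k=1,j=1): S=120.4674, (K−S)⁺=39.3926, hold=37.5924 ⇒ V=39.3926 exercise  boundary S*=120.4674
step 0: (k=0,j=0): S=111.2000, (K−S)⁺=48.6600, hold=46.8598 ⇒ V=48.6600 exercise  boundary S*=111.2000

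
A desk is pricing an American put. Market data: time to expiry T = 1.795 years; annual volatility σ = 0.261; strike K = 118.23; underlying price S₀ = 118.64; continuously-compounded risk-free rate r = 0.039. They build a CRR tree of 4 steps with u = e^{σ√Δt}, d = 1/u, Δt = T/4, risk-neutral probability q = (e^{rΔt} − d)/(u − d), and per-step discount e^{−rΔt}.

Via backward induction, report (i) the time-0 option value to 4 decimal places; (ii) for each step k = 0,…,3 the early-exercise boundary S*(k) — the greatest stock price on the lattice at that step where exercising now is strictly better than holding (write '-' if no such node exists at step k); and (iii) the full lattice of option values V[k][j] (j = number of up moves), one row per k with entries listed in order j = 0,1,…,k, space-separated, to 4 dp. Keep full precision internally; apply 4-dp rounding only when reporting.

params: Δt=0.44875 u=1.19106 d=0.83959 q=0.50663 e^(-rΔt)=0.98265
t_4 payoffs: 59.2776 34.5992 0.0000 0.0000 0.0000
t_3: node(3,0) S=70.2157 payoff=48.0143 vs cont=45.9632 → 48.0143 [stop]  node(3,1) S=99.6090 payoff=18.6210 vs cont=16.7739 → 18.6210 [stop]  node(3,2) S=141.3070 payoff=0.0000 vs cont=0.0000 → 0.0000 [wait]  node(3,3) S=200.4603 payoff=0.0000 vs cont=0.0000 → 0.0000 [wait]  ⇒ S*(3)=99.6090
t_2: node(2,0) S=83.6308 payoff=34.5992 vs cont=32.5480 → 34.5992 [stop]  node(2,1) S=118.6400 payoff=0.0000 vs cont=9.0276 → 9.0276 [wait]  node(2,2) S=168.3046 payoff=0.0000 vs cont=0.0000 → 0.0000 [wait]  ⇒ S*(2)=83.6308
t_1: node(1,0) S=99.6090 payoff=18.6210 vs cont=21.2682 → 21.2682 [wait]  node(1,1) S=141.3070 payoff=0.0000 vs cont=4.3766 → 4.3766 [wait]  ⇒ S*(1)=-
t_0: node(0,0) S=118.6400 payoff=0.0000 vs cont=12.4899 → 12.4899 [wait]  ⇒ S*(0)=-

price = 12.4899
boundary = - - 83.6308 99.6090
tree:
12.4899
21.2682 4.3766
34.5992 9.0276 0.0000
48.0143 18.6210 0.0000 0.0000
59.2776 34.5992 0.0000 0.0000 0.0000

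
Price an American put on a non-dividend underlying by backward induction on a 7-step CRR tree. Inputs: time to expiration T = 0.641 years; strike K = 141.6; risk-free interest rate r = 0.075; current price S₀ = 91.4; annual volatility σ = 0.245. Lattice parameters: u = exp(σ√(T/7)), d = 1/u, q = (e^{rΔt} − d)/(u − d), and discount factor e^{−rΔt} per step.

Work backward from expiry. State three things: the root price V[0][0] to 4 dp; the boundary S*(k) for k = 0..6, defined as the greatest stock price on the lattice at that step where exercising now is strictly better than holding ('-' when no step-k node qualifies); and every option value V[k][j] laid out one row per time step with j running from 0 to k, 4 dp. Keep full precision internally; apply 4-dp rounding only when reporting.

price = 50.2000
boundary = 91.4000 98.4338 106.0089 114.1670 122.9529 114.1670 122.9529
tree:
50.2000
56.7312 43.1662
62.7957 50.2000 35.5911
68.4268 56.7312 43.1662 27.4330
73.6556 62.7957 50.2000 35.5911 18.6471
78.5107 68.4268 56.7312 43.1662 27.4330 11.0008
83.0189 73.6556 62.7957 50.2000 35.5911 18.6471 4.3065
87.2049 78.5107 68.4268 56.7312 43.1662 27.4330 9.1851 0.0000

Δt=0.09157, u=1.07696, d=0.92854, q=0.52791, disc=e^(-rΔt)=0.99316
k=7 terminal: V=max(K-S,0) → 87.2049 78.5107 68.4268 56.7312 43.1662 27.4330 9.1851 0.0000
k=6: j=0 S=58.5811 intr=83.0189 cont=82.0497 V=83.0189[EX]; j=1 S=67.9444 intr=73.6556 cont=72.6864 V=73.6556[EX]; j=2 S=78.8043 intr=62.7957 cont=61.8265 V=62.7957[EX]; j=3 S=91.4000 intr=50.2000 cont=49.2308 V=50.2000[EX]; j=4 S=106.0089 intr=35.5911 cont=34.6219 V=35.5911[EX]; j=5 S=122.9529 intr=18.6471 cont=17.6780 V=18.6471[EX]; j=6 S=142.6050 intr=0.0000 cont=4.3065 V=4.3065[hold]  S*(6)=122.9529
k=5: j=0 S=63.0893 intr=78.5107 cont=77.5416 V=78.5107[EX]; j=1 S=73.1732 intr=68.4268 cont=67.4577 V=68.4268[EX]; j=2 S=84.8688 intr=56.7312 cont=55.7620 V=56.7312[EX]; j=3 S=98.4338 intr=43.1662 cont=42.1970 V=43.1662[EX]; j=4 S=114.1670 intr=27.4330 cont=26.4639 V=27.4330[EX]; j=5 S=132.4149 intr=9.1851 cont=11.0008 V=11.0008[hold]  S*(5)=114.1670
k=4: j=0 S=67.9444 intr=73.6556 cont=72.6864 V=73.6556[EX]; j=1 S=78.8043 intr=62.7957 cont=61.8265 V=62.7957[EX]; j=2 S=91.4000 intr=50.2000 cont=49.2308 V=50.2000[EX]; j=3 S=106.0089 intr=35.5911 cont=34.6219 V=35.5911[EX]; j=4 S=122.9529 intr=18.6471 cont=18.6299 V=18.6471[EX]  S*(4)=122.9529
k=3: j=0 S=73.1732 intr=68.4268 cont=67.4577 V=68.4268[EX]; j=1 S=84.8688 intr=56.7312 cont=55.7620 V=56.7312[EX]; j=2 S=98.4338 intr=43.1662 cont=42.1970 V=43.1662[EX]; j=3 S=114.1670 intr=27.4330 cont=26.4639 V=27.4330[EX]  S*(3)=114.1670
k=2: j=0 S=78.8043 intr=62.7957 cont=61.8265 V=62.7957[EX]; j=1 S=91.4000 intr=50.2000 cont=49.2308 V=50.2000[EX]; j=2 S=106.0089 intr=35.5911 cont=34.6219 V=35.5911[EX]  S*(2)=106.0089
k=1: j=0 S=84.8688 intr=56.7312 cont=55.7620 V=56.7312[EX]; j=1 S=98.4338 intr=43.1662 cont=42.1970 V=43.1662[EX]  S*(1)=98.4338
k=0: j=0 S=91.4000 intr=50.2000 cont=49.2308 V=50.2000[EX]  S*(0)=91.4000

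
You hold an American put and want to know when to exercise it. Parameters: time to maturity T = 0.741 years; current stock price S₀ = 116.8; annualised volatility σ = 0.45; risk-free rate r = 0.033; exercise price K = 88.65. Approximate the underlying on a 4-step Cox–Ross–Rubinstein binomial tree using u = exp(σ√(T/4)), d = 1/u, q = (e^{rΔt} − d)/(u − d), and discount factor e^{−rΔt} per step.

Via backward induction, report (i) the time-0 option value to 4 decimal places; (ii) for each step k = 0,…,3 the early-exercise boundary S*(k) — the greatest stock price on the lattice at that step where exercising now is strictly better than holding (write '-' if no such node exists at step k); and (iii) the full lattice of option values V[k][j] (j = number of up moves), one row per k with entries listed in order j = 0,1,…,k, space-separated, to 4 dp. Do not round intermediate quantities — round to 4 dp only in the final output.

price = 5.3931
boundary = - - - 65.3276
tree:
5.3931
8.9707 1.3881
14.6465 2.6225 0.0000
23.3224 4.9548 0.0000 0.0000
34.8254 9.3612 0.0000 0.0000 0.0000

Δt=0.18525, u=1.21371, d=0.82392, q=0.46746, disc=e^(-rΔt)=0.99391
k=4 terminal: V=max(K-S,0) → 34.8254 9.3612 0.0000 0.0000 0.0000
k=3: j=0 S=65.3276 intr=23.3224 cont=22.7822 V=23.3224[EX]; j=1 S=96.2337 intr=0.0000 cont=4.9548 V=4.9548[hold]; j=2 S=141.7615 intr=0.0000 cont=0.0000 V=0.0000[hold]; j=3 S=208.8283 intr=0.0000 cont=0.0000 V=0.0000[hold]  S*(3)=65.3276
k=2: j=0 S=79.2888 intr=9.3612 cont=14.6465 V=14.6465[hold]; j=1 S=116.8000 intr=0.0000 cont=2.6225 V=2.6225[hold]; j=2 S=172.0576 intr=0.0000 cont=0.0000 V=0.0000[hold]  S*(2)=-
k=1: j=0 S=96.2337 intr=0.0000 cont=8.9707 V=8.9707[hold]; j=1 S=141.7615 intr=0.0000 cont=1.3881 V=1.3881[hold]  S*(1)=-
k=0: j=0 S=116.8000 intr=0.0000 cont=5.3931 V=5.3931[hold]  S*(0)=-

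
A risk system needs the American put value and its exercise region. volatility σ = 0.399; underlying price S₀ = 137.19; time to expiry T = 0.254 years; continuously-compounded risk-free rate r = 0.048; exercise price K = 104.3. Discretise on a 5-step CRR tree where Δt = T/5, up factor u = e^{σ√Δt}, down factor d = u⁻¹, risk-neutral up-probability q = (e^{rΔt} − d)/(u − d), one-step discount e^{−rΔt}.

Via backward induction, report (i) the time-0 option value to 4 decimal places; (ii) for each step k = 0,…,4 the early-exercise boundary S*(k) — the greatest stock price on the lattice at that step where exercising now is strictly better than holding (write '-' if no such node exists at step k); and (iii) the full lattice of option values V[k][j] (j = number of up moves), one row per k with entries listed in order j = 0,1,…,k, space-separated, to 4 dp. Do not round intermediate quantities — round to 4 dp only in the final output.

params: Δt=0.05080 u=1.09410 d=0.91400 q=0.49109 e^(-rΔt)=0.99756
t_5 payoffs: 16.7932 0.0000 0.0000 0.0000 0.0000 0.0000
t_4: node(4,0) S=95.7410 payoff=8.5590 vs cont=8.5254 → 8.5590 [stop]  node(4,1) S=114.6068 payoff=0.0000 vs cont=0.0000 → 0.0000 [wait]  node(4,2) S=137.1900 payoff=0.0000 vs cont=0.0000 → 0.0000 [wait]  node(4,3) S=164.2233 payoff=0.0000 vs cont=0.0000 → 0.0000 [wait]  node(4,4) S=196.5834 payoff=0.0000 vs cont=0.0000 → 0.0000 [wait]  ⇒ S*(4)=95.7410
t_3: node(3,0) S=104.7500 payoff=0.0000 vs cont=4.3452 → 4.3452 [wait]  node(3,1) S=125.3910 payoff=0.0000 vs cont=0.0000 → 0.0000 [wait]  node(3,2) S=150.0993 payoff=0.0000 vs cont=0.0000 → 0.0000 [wait]  node(3,3) S=179.6763 payoff=0.0000 vs cont=0.0000 → 0.0000 [wait]  ⇒ S*(3)=-
t_2: node(2,0) S=114.6068 payoff=0.0000 vs cont=2.2059 → 2.2059 [wait]  node(2,1) S=137.1900 payoff=0.0000 vs cont=0.0000 → 0.0000 [wait]  node(2,2) S=164.2233 payoff=0.0000 vs cont=0.0000 → 0.0000 [wait]  ⇒ S*(2)=-
t_1: node(1,0) S=125.3910 payoff=0.0000 vs cont=1.1199 → 1.1199 [wait]  node(1,1) S=150.0993 payoff=0.0000 vs cont=0.0000 → 0.0000 [wait]  ⇒ S*(1)=-
t_0: node(0,0) S=137.1900 payoff=0.0000 vs cont=0.5685 → 0.5685 [wait]  ⇒ S*(0)=-

price = 0.5685
boundary = - - - - 95.7410
tree:
0.5685
1.1199 0.0000
2.2059 0.0000 0.0000
4.3452 0.0000 0.0000 0.0000
8.5590 0.0000 0.0000 0.0000 0.0000
16.7932 0.0000 0.0000 0.0000 0.0000 0.0000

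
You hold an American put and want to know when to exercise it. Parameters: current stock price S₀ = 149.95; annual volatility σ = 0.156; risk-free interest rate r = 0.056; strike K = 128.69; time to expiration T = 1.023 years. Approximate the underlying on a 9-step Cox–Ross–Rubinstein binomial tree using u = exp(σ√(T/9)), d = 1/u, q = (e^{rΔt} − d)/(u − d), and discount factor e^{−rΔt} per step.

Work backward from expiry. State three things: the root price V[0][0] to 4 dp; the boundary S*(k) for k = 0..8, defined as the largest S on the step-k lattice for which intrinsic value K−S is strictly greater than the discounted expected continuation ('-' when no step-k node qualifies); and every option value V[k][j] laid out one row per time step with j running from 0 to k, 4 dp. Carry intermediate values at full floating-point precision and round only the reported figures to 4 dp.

params: Δt=0.11367 u=1.05400 d=0.94876 q=0.54753 e^(-rΔt)=0.99365
t_9 payoffs: 35.2845 24.9239 13.4140 0.6275 0.0000 0.0000 0.0000 0.0000 0.0000 0.0000
t_8: node(8,0) S=98.4496 payoff=30.2404 vs cont=29.4238 → 30.2404 [stop]  node(8,1) S=109.3697 payoff=19.3203 vs cont=18.5037 → 19.3203 [stop]  node(8,2) S=121.5011 payoff=7.1889 vs cont=6.3723 → 7.1889 [stop]  node(8,3) S=134.9781 payoff=0.0000 vs cont=0.2821 → 0.2821 [wait]  node(8,4) S=149.9500 payoff=0.0000 vs cont=0.0000 → 0.0000 [wait]  node(8,5) S=166.5826 payoff=0.0000 vs cont=0.0000 → 0.0000 [wait]  node(8,6) S=185.0600 payoff=0.0000 vs cont=0.0000 → 0.0000 [wait]  node(8,7) S=205.5870 payoff=0.0000 vs cont=0.0000 → 0.0000 [wait]  node(8,8) S=228.3909 payoff=0.0000 vs cont=0.0000 → 0.0000 [wait]  ⇒ S*(8)=121.5011
t_7: node(7,0) S=103.7661 payoff=24.9239 vs cont=24.1073 → 24.9239 [stop]  node(7,1) S=115.2760 payoff=13.4140 vs cont=12.5975 → 13.4140 [stop]  node(7,2) S=128.0625 payoff=0.6275 vs cont=3.3856 → 3.3856 [wait]  node(7,3) S=142.2672 payoff=0.0000 vs cont=0.1268 → 0.1268 [wait]  node(7,4) S=158.0476 payoff=0.0000 vs cont=0.0000 → 0.0000 [wait]  node(7,5) S=175.5784 payoff=0.0000 vs cont=0.0000 → 0.0000 [wait]  node(7,6) S=195.0537 payoff=0.0000 vs cont=0.0000 → 0.0000 [wait]  node(7,7) S=216.6892 payoff=0.0000 vs cont=0.0000 → 0.0000 [wait]  ⇒ S*(7)=115.2760
t_6: node(6,0) S=109.3697 payoff=19.3203 vs cont=18.5037 → 19.3203 [stop]  node(6,1) S=121.5011 payoff=7.1889 vs cont=7.8729 → 7.8729 [wait]  node(6,2) S=134.9781 payoff=0.0000 vs cont=1.5912 → 1.5912 [wait]  node(6,3) S=149.9500 payoff=0.0000 vs cont=0.0570 → 0.0570 [wait]  node(6,4) S=166.5826 payoff=0.0000 vs cont=0.0000 → 0.0000 [wait]  node(6,5) S=185.0600 payoff=0.0000 vs cont=0.0000 → 0.0000 [wait]  node(6,6) S=205.5870 payoff=0.0000 vs cont=0.0000 → 0.0000 [wait]  ⇒ S*(6)=109.3697
t_5: node(5,0) S=115.2760 payoff=13.4140 vs cont=12.9696 → 13.4140 [stop]  node(5,1) S=128.0625 payoff=0.6275 vs cont=4.4053 → 4.4053 [wait]  node(5,2) S=142.2672 payoff=0.0000 vs cont=0.7464 → 0.7464 [wait]  node(5,3) S=158.0476 payoff=0.0000 vs cont=0.0256 → 0.0256 [wait]  node(5,4) S=175.5784 payoff=0.0000 vs cont=0.0000 → 0.0000 [wait]  node(5,5) S=195.0537 payoff=0.0000 vs cont=0.0000 → 0.0000 [wait]  ⇒ S*(5)=115.2760
t_4: node(4,0) S=121.5011 payoff=7.1889 vs cont=8.4276 → 8.4276 [wait]  node(4,1) S=134.9781 payoff=0.0000 vs cont=2.3867 → 2.3867 [wait]  node(4,2) S=149.9500 payoff=0.0000 vs cont=0.3495 → 0.3495 [wait]  node(4,3) S=166.5826 payoff=0.0000 vs cont=0.0115 → 0.0115 [wait]  node(4,4) S=185.0600 payoff=0.0000 vs cont=0.0000 → 0.0000 [wait]  ⇒ S*(4)=-
t_3: node(3,0) S=128.0625 payoff=0.6275 vs cont=5.0875 → 5.0875 [wait]  node(3,1) S=142.2672 payoff=0.0000 vs cont=1.2632 → 1.2632 [wait]  node(3,2) S=158.0476 payoff=0.0000 vs cont=0.1634 → 0.1634 [wait]  node(3,3) S=175.5784 payoff=0.0000 vs cont=0.0052 → 0.0052 [wait]  ⇒ S*(3)=-
t_2: node(2,0) S=134.9781 payoff=0.0000 vs cont=2.9746 → 2.9746 [wait]  node(2,1) S=149.9500 payoff=0.0000 vs cont=0.6568 → 0.6568 [wait]  node(2,2) S=166.5826 payoff=0.0000 vs cont=0.0763 → 0.0763 [wait]  ⇒ S*(2)=-
t_1: node(1,0) S=142.2672 payoff=0.0000 vs cont=1.6947 → 1.6947 [wait]  node(1,1) S=158.0476 payoff=0.0000 vs cont=0.3368 → 0.3368 [wait]  ⇒ S*(1)=-
t_0: node(0,0) S=149.9500 payoff=0.0000 vs cont=0.9452 → 0.9452 [wait]  ⇒ S*(0)=-

price = 0.9452
boundary = - - - - - 115.2760 109.3697 115.2760 121.5011
tree:
0.9452
1.6947 0.3368
2.9746 0.6568 0.0763
5.0875 1.2632 0.1634 0.0052
8.4276 2.3867 0.3495 0.0115 0.0000
13.4140 4.4053 0.7464 0.0256 0.0000 0.0000
19.3203 7.8729 1.5912 0.0570 0.0000 0.0000 0.0000
24.9239 13.4140 3.3856 0.1268 0.0000 0.0000 0.0000 0.0000
30.2404 19.3203 7.1889 0.2821 0.0000 0.0000 0.0000 0.0000 0.0000
35.2845 24.9239 13.4140 0.6275 0.0000 0.0000 0.0000 0.0000 0.0000 0.0000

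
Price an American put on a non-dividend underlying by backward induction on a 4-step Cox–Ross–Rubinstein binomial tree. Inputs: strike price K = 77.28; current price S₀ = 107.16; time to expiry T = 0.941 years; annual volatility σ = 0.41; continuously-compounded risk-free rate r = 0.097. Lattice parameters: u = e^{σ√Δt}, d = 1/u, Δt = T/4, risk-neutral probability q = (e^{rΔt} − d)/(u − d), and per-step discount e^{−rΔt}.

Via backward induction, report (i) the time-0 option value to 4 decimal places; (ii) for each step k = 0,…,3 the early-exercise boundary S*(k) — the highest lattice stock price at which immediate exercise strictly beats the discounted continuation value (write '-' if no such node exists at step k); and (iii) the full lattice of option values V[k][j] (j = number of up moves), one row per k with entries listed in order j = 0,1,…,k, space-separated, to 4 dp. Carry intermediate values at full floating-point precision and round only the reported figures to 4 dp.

price = 2.9055
boundary = - - - 59.0120
tree:
2.9055
5.4364 0.5874
10.0451 1.2216 0.0000
18.2680 2.5408 0.0000 0.0000
28.9100 5.2846 0.0000 0.0000 0.0000

Δt=0.23525, u=1.22001, d=0.81966, q=0.50810, disc=e^(-rΔt)=0.97744
k=4 terminal: V=max(K-S,0) → 28.9100 5.2846 0.0000 0.0000 0.0000
k=3: j=0 S=59.0120 intr=18.2680 cont=16.5245 V=18.2680[EX]; j=1 S=87.8352 intr=0.0000 cont=2.5408 V=2.5408[hold]; j=2 S=130.7365 intr=0.0000 cont=0.0000 V=0.0000[hold]; j=3 S=194.5919 intr=0.0000 cont=0.0000 V=0.0000[hold]  S*(3)=59.0120
k=2: j=0 S=71.9954 intr=5.2846 cont=10.0451 V=10.0451[hold]; j=1 S=107.1600 intr=0.0000 cont=1.2216 V=1.2216[hold]; j=2 S=159.5000 intr=0.0000 cont=0.0000 V=0.0000[hold]  S*(2)=-
k=1: j=0 S=87.8352 intr=0.0000 cont=5.4364 V=5.4364[hold]; j=1 S=130.7365 intr=0.0000 cont=0.5874 V=0.5874[hold]  S*(1)=-
k=0: j=0 S=107.1600 intr=0.0000 cont=2.9055 V=2.9055[hold]  S*(0)=-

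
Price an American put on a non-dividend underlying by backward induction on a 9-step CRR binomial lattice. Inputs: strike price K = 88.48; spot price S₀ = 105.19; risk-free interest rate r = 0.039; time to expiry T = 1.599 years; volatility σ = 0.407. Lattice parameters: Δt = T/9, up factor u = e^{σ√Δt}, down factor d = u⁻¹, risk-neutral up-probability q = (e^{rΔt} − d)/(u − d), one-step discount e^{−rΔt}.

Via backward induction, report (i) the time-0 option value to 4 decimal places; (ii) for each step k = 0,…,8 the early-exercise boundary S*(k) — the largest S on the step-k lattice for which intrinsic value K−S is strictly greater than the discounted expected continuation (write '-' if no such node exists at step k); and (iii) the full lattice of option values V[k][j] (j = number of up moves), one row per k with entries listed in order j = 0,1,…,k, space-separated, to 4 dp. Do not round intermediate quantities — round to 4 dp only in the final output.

Δt=0.17767  u=1.18715  d=0.84236  q=0.47738  discount=0.99309
step 9 (expiry): payoffs max(K−S,0) = 66.0187 56.8249 43.8679 25.6074 0.0000 0.0000 0.0000 0.0000 0.0000 0.0000
step 8: (k=8,j=0): S=26.6649, (K−S)⁺=61.8151, hold=61.2042 ⇒ V=61.8151 exercise | (k=8,j=1): S=37.5793, (K−S)⁺=50.9007, hold=50.2898 ⇒ V=50.9007 exercise | (k=8,j=2): S=52.9611, (K−S)⁺=35.5189, hold=34.9079 ⇒ V=35.5189 exercise | (k=8,j=3): S=74.6390, (K−S)⁺=13.8410, hold=13.2905 ⇒ V=13.8410 exercise | (k=8,j=4): S=105.1900, (K−S)⁺=0.0000, hold=0.0000 ⇒ V=0.0000 continue | (k=8,j=5): S=148.2461, (K−S)⁺=0.0000, hold=0.0000 ⇒ V=0.0000 continue | (k=8,j=6): S=208.9257, (K−S)⁺=0.0000, hold=0.0000 ⇒ V=0.0000 continue | (k=8,j=7): S=294.4426, (K−S)⁺=0.0000, hold=0.0000 ⇒ V=0.0000 continue | (k=8,j=8): S=414.9630, (K−S)⁺=0.0000, hold=0.0000 ⇒ V=0.0000 continue  boundary S*=74.6390
step 7: (k=7,j=0): S=31.6551, (K−S)⁺=56.8249, hold=56.2139 ⇒ V=56.8249 exercise | (k=7,j=1): S=44.6121, (K−S)⁺=43.8679, hold=43.2569 ⇒ V=43.8679 exercise | (k=7,j=2): S=62.8726, (K−S)⁺=25.6074, hold=24.9964 ⇒ V=25.6074 exercise | (k=7,j=3): S=88.6074, (K−S)⁺=0.0000, hold=7.1836 ⇒ V=7.1836 continue | (k=7,j=4): S=124.8760, (K−S)⁺=0.0000, hold=0.0000 ⇒ V=0.0000 continue | (k=7,j=5): S=175.9898, (K−S)⁺=0.0000, hold=0.0000 ⇒ V=0.0000 continue | (k=7,j=6): S=248.0255, (K−S)⁺=0.0000, hold=0.0000 ⇒ V=0.0000 continue | (k=7,j=7): S=349.5465, (K−S)⁺=0.0000, hold=0.0000 ⇒ V=0.0000 continue  boundary S*=62.8726
step 6: (k=6,j=0): S=37.5793, (K−S)⁺=50.9007, hold=50.2898 ⇒ V=50.9007 exercise | (k=6,j=1): S=52.9611, (K−S)⁺=35.5189, hold=34.9079 ⇒ V=35.5189 exercise | (k=6,j=2): S=74.6390, (K−S)⁺=13.8410, hold=16.6961 ⇒ V=16.6961 continue | (k=6,j=3): S=105.1900, (K−S)⁺=0.0000, hold=3.7284 ⇒ V=3.7284 continue | (k=6,j=4): S=148.2461, (K−S)⁺=0.0000, hold=0.0000 ⇒ V=0.0000 continue | (k=6,j=5): S=208.9257, (K−S)⁺=0.0000, hold=0.0000 ⇒ V=0.0000 continue | (k=6,j=6): S=294.4426, (K−S)⁺=0.0000, hold=0.0000 ⇒ V=0.0000 continue  boundary S*=52.9611
step 5: (k=5,j=0): S=44.6121, (K−S)⁺=43.8679, hold=43.2569 ⇒ V=43.8679 exercise | (k=5,j=1): S=62.8726, (K−S)⁺=25.6074, hold=26.3500 ⇒ V=26.3500 continue | (k=5,j=2): S=88.6074, (K−S)⁺=0.0000, hold=10.4330 ⇒ V=10.4330 continue | (k=5,j=3): S=124.8760, (K−S)⁺=0.0000, hold=1.9350 ⇒ V=1.9350 continue | (k=5,j=4): S=175.9898, (K−S)⁺=0.0000, hold=0.0000 ⇒ V=0.0000 continue | (k=5,j=5): S=248.0255, (K−S)⁺=0.0000, hold=0.0000 ⇒ V=0.0000 continue  boundary S*=44.6121
step 4: (k=4,j=0): S=52.9611, (K−S)⁺=35.5189, hold=35.2600 ⇒ V=35.5189 exercise | (k=4,j=1): S=74.6390, (K−S)⁺=13.8410, hold=18.6220 ⇒ V=18.6220 continue | (k=4,j=2): S=105.1900, (K−S)⁺=0.0000, hold=6.3322 ⇒ V=6.3322 continue | (k=4,j=3): S=148.2461, (K−S)⁺=0.0000, hold=1.0043 ⇒ V=1.0043 continue | (k=4,j=4): S=208.9257, (K−S)⁺=0.0000, hold=0.0000 ⇒ V=0.0000 continue  boundary S*=52.9611
step 3: (k=3,j=0): S=62.8726, (K−S)⁺=25.6074, hold=27.2631 ⇒ V=27.2631 continue | (k=3,j=1): S=88.6074, (K−S)⁺=0.0000, hold=12.6670 ⇒ V=12.6670 continue | (k=3,j=2): S=124.8760, (K−S)⁺=0.0000, hold=3.7626 ⇒ V=3.7626 continue | (k=3,j=3): S=175.9898, (K−S)⁺=0.0000, hold=0.5212 ⇒ V=0.5212 continue  boundary S*=-
step 2: (k=2,j=0): S=74.6390, (K−S)⁺=13.8410, hold=20.1550 ⇒ V=20.1550 continue | (k=2,j=1): S=105.1900, (K−S)⁺=0.0000, hold=8.3581 ⇒ V=8.3581 continue | (k=2,j=2): S=148.2461, (K−S)⁺=0.0000, hold=2.1999 ⇒ V=2.1999 continue  boundary S*=-
step 1: (k=1,j=0): S=88.6074, (K−S)⁺=0.0000, hold=14.4231 ⇒ V=14.4231 continue | (k=1,j=1): S=124.8760, (K−S)⁺=0.0000, hold=5.3809 ⇒ V=5.3809 continue  boundary S*=-
step 0: (k=0,j=0): S=105.1900, (K−S)⁺=0.0000, hold=10.0367 ⇒ V=10.0367 continue  boundary S*=-

price = 10.0367
boundary = - - - - 52.9611 44.6121 52.9611 62.8726 74.6390
tree:
10.0367
14.4231 5.3809
20.1550 8.3581 2.1999
27.2631 12.6670 3.7626 0.5212
35.5189 18.6220 6.3322 1.0043 0.0000
43.8679 26.3500 10.4330 1.9350 0.0000 0.0000
50.9007 35.5189 16.6961 3.7284 0.0000 0.0000 0.0000
56.8249 43.8679 25.6074 7.1836 0.0000 0.0000 0.0000 0.0000
61.8151 50.9007 35.5189 13.8410 0.0000 0.0000 0.0000 0.0000 0.0000
66.0187 56.8249 43.8679 25.6074 0.0000 0.0000 0.0000 0.0000 0.0000 0.0000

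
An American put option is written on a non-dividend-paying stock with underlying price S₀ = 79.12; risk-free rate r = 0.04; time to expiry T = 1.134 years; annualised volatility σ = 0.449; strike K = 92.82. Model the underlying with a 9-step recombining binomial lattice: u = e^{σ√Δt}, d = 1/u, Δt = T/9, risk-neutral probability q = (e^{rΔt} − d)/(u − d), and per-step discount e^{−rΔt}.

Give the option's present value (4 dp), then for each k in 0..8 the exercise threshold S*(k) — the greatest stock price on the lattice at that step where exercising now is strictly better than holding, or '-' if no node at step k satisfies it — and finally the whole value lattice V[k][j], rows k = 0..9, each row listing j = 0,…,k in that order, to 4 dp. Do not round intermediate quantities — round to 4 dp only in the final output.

params: Δt=0.12600 u=1.17278 d=0.85267 q=0.47602 e^(-rΔt)=0.99497
t_9 payoffs: 73.9692 66.8923 57.1586 43.7706 25.3565 0.0294 0.0000 0.0000 0.0000 0.0000
t_8: node(8,0) S=22.1078 payoff=70.7122 vs cont=70.2455 → 70.7122 [stop]  node(8,1) S=30.4075 payoff=62.4125 vs cont=61.9458 → 62.4125 [stop]  node(8,2) S=41.8231 payoff=50.9969 vs cont=50.5303 → 50.9969 [stop]  node(8,3) S=57.5243 payoff=35.2957 vs cont=34.8291 → 35.2957 [stop]  node(8,4) S=79.1200 payoff=13.7000 vs cont=13.2334 → 13.7000 [stop]  node(8,5) S=108.8231 payoff=0.0000 vs cont=0.0153 → 0.0153 [wait]  node(8,6) S=149.6774 payoff=0.0000 vs cont=0.0000 → 0.0000 [wait]  node(8,7) S=205.8692 payoff=0.0000 vs cont=0.0000 → 0.0000 [wait]  node(8,8) S=283.1563 payoff=0.0000 vs cont=0.0000 → 0.0000 [wait]  ⇒ S*(8)=79.1200
t_7: node(7,0) S=25.9277 payoff=66.8923 vs cont=66.4257 → 66.8923 [stop]  node(7,1) S=35.6614 payoff=57.1586 vs cont=56.6919 → 57.1586 [stop]  node(7,2) S=49.0494 payoff=43.7706 vs cont=43.3040 → 43.7706 [stop]  node(7,3) S=67.4635 payoff=25.3565 vs cont=24.8899 → 25.3565 [stop]  node(7,4) S=92.7906 payoff=0.0294 vs cont=7.1497 → 7.1497 [wait]  node(7,5) S=127.6259 payoff=0.0000 vs cont=0.0080 → 0.0080 [wait]  node(7,6) S=175.5391 payoff=0.0000 vs cont=0.0000 → 0.0000 [wait]  node(7,7) S=241.4398 payoff=0.0000 vs cont=0.0000 → 0.0000 [wait]  ⇒ S*(7)=67.4635
t_6: node(6,0) S=30.4075 payoff=62.4125 vs cont=61.9458 → 62.4125 [stop]  node(6,1) S=41.8231 payoff=50.9969 vs cont=50.5303 → 50.9969 [stop]  node(6,2) S=57.5243 payoff=35.2957 vs cont=34.8291 → 35.2957 [stop]  node(6,3) S=79.1200 payoff=13.7000 vs cont=16.6057 → 16.6057 [wait]  node(6,4) S=108.8231 payoff=0.0000 vs cont=3.7312 → 3.7312 [wait]  node(6,5) S=149.6774 payoff=0.0000 vs cont=0.0042 → 0.0042 [wait]  node(6,6) S=205.8692 payoff=0.0000 vs cont=0.0000 → 0.0000 [wait]  ⇒ S*(6)=57.5243
t_5: node(5,0) S=35.6614 payoff=57.1586 vs cont=56.6919 → 57.1586 [stop]  node(5,1) S=49.0494 payoff=43.7706 vs cont=43.3040 → 43.7706 [stop]  node(5,2) S=67.4635 payoff=25.3565 vs cont=26.2661 → 26.2661 [wait]  node(5,3) S=92.7906 payoff=0.0294 vs cont=10.4245 → 10.4245 [wait]  node(5,4) S=127.6259 payoff=0.0000 vs cont=1.9472 → 1.9472 [wait]  node(5,5) S=175.5391 payoff=0.0000 vs cont=0.0022 → 0.0022 [wait]  ⇒ S*(5)=49.0494
t_4: node(4,0) S=41.8231 payoff=50.9969 vs cont=50.5303 → 50.9969 [stop]  node(4,1) S=57.5243 payoff=35.2957 vs cont=35.2599 → 35.2957 [stop]  node(4,2) S=79.1200 payoff=13.7000 vs cont=18.6310 → 18.6310 [wait]  node(4,3) S=108.8231 payoff=0.0000 vs cont=6.3570 → 6.3570 [wait]  node(4,4) S=149.6774 payoff=0.0000 vs cont=1.0162 → 1.0162 [wait]  ⇒ S*(4)=57.5243
t_3: node(3,0) S=49.0494 payoff=43.7706 vs cont=43.3040 → 43.7706 [stop]  node(3,1) S=67.4635 payoff=25.3565 vs cont=27.2253 → 27.2253 [wait]  node(3,2) S=92.7906 payoff=0.0294 vs cont=12.7240 → 12.7240 [wait]  node(3,3) S=127.6259 payoff=0.0000 vs cont=3.7955 → 3.7955 [wait]  ⇒ S*(3)=49.0494
t_2: node(2,0) S=57.5243 payoff=35.2957 vs cont=35.7142 → 35.7142 [wait]  node(2,1) S=79.1200 payoff=13.7000 vs cont=20.2202 → 20.2202 [wait]  node(2,2) S=108.8231 payoff=0.0000 vs cont=8.4312 → 8.4312 [wait]  ⇒ S*(2)=-
t_1: node(1,0) S=67.4635 payoff=25.3565 vs cont=28.1962 → 28.1962 [wait]  node(1,1) S=92.7906 payoff=0.0294 vs cont=14.5349 → 14.5349 [wait]  ⇒ S*(1)=-
t_0: node(0,0) S=79.1200 payoff=13.7000 vs cont=21.5840 → 21.5840 [wait]  ⇒ S*(0)=-

price = 21.5840
boundary = - - - 49.0494 57.5243 49.0494 57.5243 67.4635 79.1200
tree:
21.5840
28.1962 14.5349
35.7142 20.2202 8.4312
43.7706 27.2253 12.7240 3.7955
50.9969 35.2957 18.6310 6.3570 1.0162
57.1586 43.7706 26.2661 10.4245 1.9472 0.0022
62.4125 50.9969 35.2957 16.6057 3.7312 0.0042 0.0000
66.8923 57.1586 43.7706 25.3565 7.1497 0.0080 0.0000 0.0000
70.7122 62.4125 50.9969 35.2957 13.7000 0.0153 0.0000 0.0000 0.0000
73.9692 66.8923 57.1586 43.7706 25.3565 0.0294 0.0000 0.0000 0.0000 0.0000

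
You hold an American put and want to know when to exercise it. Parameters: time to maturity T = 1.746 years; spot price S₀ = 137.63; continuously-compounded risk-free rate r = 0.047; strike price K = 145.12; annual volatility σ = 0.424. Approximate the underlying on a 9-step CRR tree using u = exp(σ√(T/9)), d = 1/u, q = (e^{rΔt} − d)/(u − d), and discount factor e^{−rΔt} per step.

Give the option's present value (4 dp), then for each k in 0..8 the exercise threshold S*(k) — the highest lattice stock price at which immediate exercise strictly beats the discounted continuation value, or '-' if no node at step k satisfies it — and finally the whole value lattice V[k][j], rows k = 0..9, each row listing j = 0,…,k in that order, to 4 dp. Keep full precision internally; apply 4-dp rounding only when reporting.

price = 30.1036
boundary = - - - 78.5952 65.2065 78.5952 94.7331 78.5952 94.7331
tree:
30.1036
40.3775 19.4534
52.6352 27.7563 10.7529
66.5248 38.4656 16.5853 4.5853
79.9135 51.5497 24.9047 7.8118 1.1474
91.0215 66.5248 36.1731 13.0680 2.2175 0.0000
100.2373 79.9135 50.3869 21.3338 4.2856 0.0000 0.0000
107.8831 91.0215 66.5248 33.6509 8.2825 0.0000 0.0000 0.0000
114.2264 100.2373 79.9135 50.3869 16.0070 0.0000 0.0000 0.0000 0.0000
119.4892 107.8831 91.0215 66.5248 30.9354 0.0000 0.0000 0.0000 0.0000 0.0000

Δt=0.19400, u=1.20533, d=0.82965, q=0.47783, disc=e^(-rΔt)=0.99092
k=9 terminal: V=max(K-S,0) → 119.4892 107.8831 91.0215 66.5248 30.9354 0.0000 0.0000 0.0000 0.0000 0.0000
k=8: j=0 S=30.8936 intr=114.2264 cont=112.9092 V=114.2264[EX]; j=1 S=44.8827 intr=100.2373 cont=98.9201 V=100.2373[EX]; j=2 S=65.2065 intr=79.9135 cont=78.5964 V=79.9135[EX]; j=3 S=94.7331 intr=50.3869 cont=49.0697 V=50.3869[EX]; j=4 S=137.6300 intr=7.4900 cont=16.0070 V=16.0070[hold]; j=5 S=199.9514 intr=0.0000 cont=0.0000 V=0.0000[hold]; j=6 S=290.4930 intr=0.0000 cont=0.0000 V=0.0000[hold]; j=7 S=422.0335 intr=0.0000 cont=0.0000 V=0.0000[hold]; j=8 S=613.1379 intr=0.0000 cont=0.0000 V=0.0000[hold]  S*(8)=94.7331
k=7: j=0 S=37.2369 intr=107.8831 cont=106.5659 V=107.8831[EX]; j=1 S=54.0985 intr=91.0215 cont=89.7043 V=91.0215[EX]; j=2 S=78.5952 intr=66.5248 cont=65.2076 V=66.5248[EX]; j=3 S=114.1846 intr=30.9354 cont=33.6509 V=33.6509[hold]; j=4 S=165.8894 intr=0.0000 cont=8.2825 V=8.2825[hold]; j=5 S=241.0072 intr=0.0000 cont=0.0000 V=0.0000[hold]; j=6 S=350.1396 intr=0.0000 cont=0.0000 V=0.0000[hold]; j=7 S=508.6893 intr=0.0000 cont=0.0000 V=0.0000[hold]  S*(7)=78.5952
k=6: j=0 S=44.8827 intr=100.2373 cont=98.9201 V=100.2373[EX]; j=1 S=65.2065 intr=79.9135 cont=78.5964 V=79.9135[EX]; j=2 S=94.7331 intr=50.3869 cont=50.3555 V=50.3869[EX]; j=3 S=137.6300 intr=7.4900 cont=21.3338 V=21.3338[hold]; j=4 S=199.9514 intr=0.0000 cont=4.2856 V=4.2856[hold]; j=5 S=290.4930 intr=0.0000 cont=0.0000 V=0.0000[hold]; j=6 S=422.0335 intr=0.0000 cont=0.0000 V=0.0000[hold]  S*(6)=94.7331
k=5: j=0 S=54.0985 intr=91.0215 cont=89.7043 V=91.0215[EX]; j=1 S=78.5952 intr=66.5248 cont=65.2076 V=66.5248[EX]; j=2 S=114.1846 intr=30.9354 cont=36.1731 V=36.1731[hold]; j=3 S=165.8894 intr=0.0000 cont=13.0680 V=13.0680[hold]; j=4 S=241.0072 intr=0.0000 cont=2.2175 V=2.2175[hold]; j=5 S=350.1396 intr=0.0000 cont=0.0000 V=0.0000[hold]  S*(5)=78.5952
k=4: j=0 S=65.2065 intr=79.9135 cont=78.5964 V=79.9135[EX]; j=1 S=94.7331 intr=50.3869 cont=51.5497 V=51.5497[hold]; j=2 S=137.6300 intr=7.4900 cont=24.9047 V=24.9047[hold]; j=3 S=199.9514 intr=0.0000 cont=7.8118 V=7.8118[hold]; j=4 S=290.4930 intr=0.0000 cont=1.1474 V=1.1474[hold]  S*(4)=65.2065
k=3: j=0 S=78.5952 intr=66.5248 cont=65.7582 V=66.5248[EX]; j=1 S=114.1846 intr=30.9354 cont=38.4656 V=38.4656[hold]; j=2 S=165.8894 intr=0.0000 cont=16.5853 V=16.5853[hold]; j=3 S=241.0072 intr=0.0000 cont=4.5853 V=4.5853[hold]  S*(3)=78.5952
k=2: j=0 S=94.7331 intr=50.3869 cont=52.6352 V=52.6352[hold]; j=1 S=137.6300 intr=7.4900 cont=27.7563 V=27.7563[hold]; j=2 S=199.9514 intr=0.0000 cont=10.7529 V=10.7529[hold]  S*(2)=-
k=1: j=0 S=114.1846 intr=30.9354 cont=40.3775 V=40.3775[hold]; j=1 S=165.8894 intr=0.0000 cont=19.4534 V=19.4534[hold]  S*(1)=-
k=0: j=0 S=137.6300 intr=7.4900 cont=30.1036 V=30.1036[hold]  S*(0)=-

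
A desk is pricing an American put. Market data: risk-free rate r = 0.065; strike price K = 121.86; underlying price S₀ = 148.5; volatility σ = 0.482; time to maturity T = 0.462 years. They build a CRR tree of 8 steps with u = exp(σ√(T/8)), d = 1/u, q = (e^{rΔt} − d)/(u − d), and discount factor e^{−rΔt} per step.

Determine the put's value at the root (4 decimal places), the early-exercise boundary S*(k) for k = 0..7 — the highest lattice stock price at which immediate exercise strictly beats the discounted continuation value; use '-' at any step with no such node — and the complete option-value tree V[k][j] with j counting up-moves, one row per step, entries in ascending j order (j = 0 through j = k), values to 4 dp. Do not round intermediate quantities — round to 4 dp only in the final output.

params: Δt=0.05775 u=1.12281 d=0.89063 q=0.48727 e^(-rΔt)=0.99625
t_8 payoffs: 63.0718 47.7462 28.4253 4.0676 0.0000 0.0000 0.0000 0.0000 0.0000
t_7: node(7,0) S=66.0077 payoff=55.8523 vs cont=55.3957 → 55.8523 [stop]  node(7,1) S=83.2154 payoff=38.6446 vs cont=38.1880 → 38.6446 [stop]  node(7,2) S=104.9090 payoff=16.9510 vs cont=16.4944 → 16.9510 [stop]  node(7,3) S=132.2580 payoff=0.0000 vs cont=2.0777 → 2.0777 [wait]  node(7,4) S=166.7366 payoff=0.0000 vs cont=0.0000 → 0.0000 [wait]  node(7,5) S=210.2036 payoff=0.0000 vs cont=0.0000 → 0.0000 [wait]  node(7,6) S=265.0021 payoff=0.0000 vs cont=0.0000 → 0.0000 [wait]  node(7,7) S=334.0861 payoff=0.0000 vs cont=0.0000 → 0.0000 [wait]  ⇒ S*(7)=104.9090
t_6: node(6,0) S=74.1138 payoff=47.7462 vs cont=47.2896 → 47.7462 [stop]  node(6,1) S=93.4347 payoff=28.4253 vs cont=27.9687 → 28.4253 [stop]  node(6,2) S=117.7924 payoff=4.0676 vs cont=9.6673 → 9.6673 [wait]  node(6,3) S=148.5000 payoff=0.0000 vs cont=1.0613 → 1.0613 [wait]  node(6,4) S=187.2128 payoff=0.0000 vs cont=0.0000 → 0.0000 [wait]  node(6,5) S=236.0178 payoff=0.0000 vs cont=0.0000 → 0.0000 [wait]  node(6,6) S=297.5458 payoff=0.0000 vs cont=0.0000 → 0.0000 [wait]  ⇒ S*(6)=93.4347
t_5: node(5,0) S=83.2154 payoff=38.6446 vs cont=38.1880 → 38.6446 [stop]  node(5,1) S=104.9090 payoff=16.9510 vs cont=19.2128 → 19.2128 [wait]  node(5,2) S=132.2580 payoff=0.0000 vs cont=5.4533 → 5.4533 [wait]  node(5,3) S=166.7366 payoff=0.0000 vs cont=0.5421 → 0.5421 [wait]  node(5,4) S=210.2036 payoff=0.0000 vs cont=0.0000 → 0.0000 [wait]  node(5,5) S=265.0021 payoff=0.0000 vs cont=0.0000 → 0.0000 [wait]  ⇒ S*(5)=83.2154
t_4: node(4,0) S=93.4347 payoff=28.4253 vs cont=29.0667 → 29.0667 [wait]  node(4,1) S=117.7924 payoff=4.0676 vs cont=12.4613 → 12.4613 [wait]  node(4,2) S=148.5000 payoff=0.0000 vs cont=3.0488 → 3.0488 [wait]  node(4,3) S=187.2128 payoff=0.0000 vs cont=0.2769 → 0.2769 [wait]  node(4,4) S=236.0178 payoff=0.0000 vs cont=0.0000 → 0.0000 [wait]  ⇒ S*(4)=-
t_3: node(3,0) S=104.9090 payoff=16.9510 vs cont=20.8968 → 20.8968 [wait]  node(3,1) S=132.2580 payoff=0.0000 vs cont=7.8453 → 7.8453 [wait]  node(3,2) S=166.7366 payoff=0.0000 vs cont=1.6918 → 1.6918 [wait]  node(3,3) S=210.2036 payoff=0.0000 vs cont=0.1415 → 0.1415 [wait]  ⇒ S*(3)=-
t_2: node(2,0) S=117.7924 payoff=4.0676 vs cont=14.4827 → 14.4827 [wait]  node(2,1) S=148.5000 payoff=0.0000 vs cont=4.8287 → 4.8287 [wait]  node(2,2) S=187.2128 payoff=0.0000 vs cont=0.9328 → 0.9328 [wait]  ⇒ S*(2)=-
t_1: node(1,0) S=132.2580 payoff=0.0000 vs cont=9.7419 → 9.7419 [wait]  node(1,1) S=166.7366 payoff=0.0000 vs cont=2.9194 → 2.9194 [wait]  ⇒ S*(1)=-
t_0: node(0,0) S=148.5000 payoff=0.0000 vs cont=6.3935 → 6.3935 [wait]  ⇒ S*(0)=-

price = 6.3935
boundary = - - - - - 83.2154 93.4347 104.9090
tree:
6.3935
9.7419 2.9194
14.4827 4.8287 0.9328
20.8968 7.8453 1.6918 0.1415
29.0667 12.4613 3.0488 0.2769 0.0000
38.6446 19.2128 5.4533 0.5421 0.0000 0.0000
47.7462 28.4253 9.6673 1.0613 0.0000 0.0000 0.0000
55.8523 38.6446 16.9510 2.0777 0.0000 0.0000 0.0000 0.0000
63.0718 47.7462 28.4253 4.0676 0.0000 0.0000 0.0000 0.0000 0.0000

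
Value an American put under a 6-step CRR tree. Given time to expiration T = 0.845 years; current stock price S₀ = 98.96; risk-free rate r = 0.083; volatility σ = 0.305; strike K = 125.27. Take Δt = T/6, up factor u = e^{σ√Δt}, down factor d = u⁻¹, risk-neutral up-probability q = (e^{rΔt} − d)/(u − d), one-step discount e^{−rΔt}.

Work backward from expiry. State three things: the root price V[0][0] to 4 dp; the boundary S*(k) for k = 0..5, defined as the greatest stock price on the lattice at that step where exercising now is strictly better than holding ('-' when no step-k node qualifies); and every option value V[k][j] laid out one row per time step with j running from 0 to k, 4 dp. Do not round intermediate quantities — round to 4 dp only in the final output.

price = 26.3560
boundary = - 88.2573 98.9600 88.2573 98.9600 110.9606
tree:
26.3560
37.0127 17.2165
46.5579 26.3100 9.2989
55.0708 37.0127 16.0077 3.3813
62.6630 46.5579 26.3100 6.9590 0.1900
69.4341 55.0708 37.0127 14.3094 0.4027 0.0000
75.4729 62.6630 46.5579 26.3100 0.8535 0.0000 0.0000

Δt=0.14083  u=1.12127  d=0.89185  q=0.52267  discount=0.98838
step 6 (expiry): payoffs max(K−S,0) = 75.4729 62.6630 46.5579 26.3100 0.8535 0.0000 0.0000
step 5: (k=5,j=0): S=55.8359, (K−S)⁺=69.4341, hold=67.9783 ⇒ V=69.4341 exercise | (k=5,j=1): S=70.1992, (K−S)⁺=55.0708, hold=53.6150 ⇒ V=55.0708 exercise | (k=5,j=2): S=88.2573, (K−S)⁺=37.0127, hold=35.5570 ⇒ V=37.0127 exercise | (k=5,j=3): S=110.9606, (K−S)⁺=14.3094, hold=12.8536 ⇒ V=14.3094 exercise | (k=5,j=4): S=139.5042, (K−S)⁺=0.0000, hold=0.4027 ⇒ V=0.4027 continue | (k=5,j=5): S=175.3904, (K−S)⁺=0.0000, hold=0.0000 ⇒ V=0.0000 continue  boundary S*=110.9606
step 4: (k=4,j=0): S=62.6070, (K−S)⁺=62.6630, hold=61.2072 ⇒ V=62.6630 exercise | (k=4,j=1): S=78.7121, (K−S)⁺=46.5579, hold=45.1022 ⇒ V=46.5579 exercise | (k=4,j=2): S=98.9600, (K−S)⁺=26.3100, hold=24.8542 ⇒ V=26.3100 exercise | (k=4,j=3): S=124.4165, (K−S)⁺=0.8535, hold=6.9590 ⇒ V=6.9590 continue | (k=4,j=4): S=156.4215, (K−S)⁺=0.0000, hold=0.1900 ⇒ V=0.1900 continue  boundary S*=98.9600
step 3: (k=3,j=0): S=70.1992, (K−S)⁺=55.0708, hold=53.6150 ⇒ V=55.0708 exercise | (k=3,j=1): S=88.2573, (K−S)⁺=37.0127, hold=35.5570 ⇒ V=37.0127 exercise | (k=3,j=2): S=110.9606, (K−S)⁺=14.3094, hold=16.0077 ⇒ V=16.0077 continue | (k=3,j=3): S=139.5042, (K−S)⁺=0.0000, hold=3.3813 ⇒ V=3.3813 continue  boundary S*=88.2573
step 2: (k=2,j=0): S=78.7121, (K−S)⁺=46.5579, hold=45.1022 ⇒ V=46.5579 exercise | (k=2,j=1): S=98.9600, (K−S)⁺=26.3100, hold=25.7315 ⇒ V=26.3100 exercise | (k=2,j=2): S=124.4165, (K−S)⁺=0.8535, hold=9.2989 ⇒ V=9.2989 continue  boundary S*=98.9600
step 1: (k=1,j=0): S=88.2573, (K−S)⁺=37.0127, hold=35.5570 ⇒ V=37.0127 exercise | (k=1,j=1): S=110.9606, (K−S)⁺=14.3094, hold=17.2165 ⇒ V=17.2165 continue  boundary S*=88.2573
step 0: (k=0,j=0): S=98.9600, (K−S)⁺=26.3100, hold=26.3560 ⇒ V=26.3560 continue  boundary S*=-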